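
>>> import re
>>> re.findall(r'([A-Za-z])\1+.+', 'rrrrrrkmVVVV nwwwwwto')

['r']

`\1` has to match the exact text group 1 already captured.
Matches: at [0:21] match 'rrrrrrkmVVVV nwwwwwto', group 1 = 'r'.
`findall` collects group 1 from the one match (1 total).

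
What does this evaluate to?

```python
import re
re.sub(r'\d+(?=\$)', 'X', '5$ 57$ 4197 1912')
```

The lookaround is zero-width — it requires the adjacent text to match without consuming it, so the asserted text isn't part of the match.
Each match is replaced by 'X'.

'X$ X$ 4197 1912'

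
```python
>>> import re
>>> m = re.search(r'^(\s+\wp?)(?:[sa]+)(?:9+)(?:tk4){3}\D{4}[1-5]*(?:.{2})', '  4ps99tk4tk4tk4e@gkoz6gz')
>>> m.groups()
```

('  4p',)

The match spans [0:22] → '  4ps99tk4tk4tk4e@gkoz'.
Captured: group 1 = '  4p'.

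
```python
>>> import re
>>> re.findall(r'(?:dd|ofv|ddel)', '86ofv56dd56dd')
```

Matches: at [2:5] → 'ofv'; at [7:9] → 'dd'; at [11:13] → 'dd'.
With no groups in the pattern, `findall` gives back each whole match — 3 here.

['ofv', 'dd', 'dd']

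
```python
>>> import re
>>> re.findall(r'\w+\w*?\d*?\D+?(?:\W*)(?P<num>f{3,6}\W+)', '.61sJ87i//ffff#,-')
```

Pattern: one or more of a word character, then zero or more of a word character (lazy), then zero or more of a digit (lazy); then one or more of a non-digit (lazy); then zero or more of a non-word character (non-capturing group); then 3 to 6 of the literal 'f', then one or more of a non-word character (captured as 'num').
Scanning left to right: at [1:17] match '61sJ87i//ffff#,-', group 1 = 'ffff#,-'.
With a single group, `findall` returns only what that group captured — 1 item.

['ffff#,-']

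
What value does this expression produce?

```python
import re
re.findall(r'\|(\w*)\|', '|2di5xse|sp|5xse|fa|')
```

Walking the string: at [0:9] match '|2di5xse|', group 1 = '2di5xse'; at [11:17] match '|5xse|', group 1 = '5xse'.
`findall` collects group 1 from each match (2 total).

['2di5xse', '5xse']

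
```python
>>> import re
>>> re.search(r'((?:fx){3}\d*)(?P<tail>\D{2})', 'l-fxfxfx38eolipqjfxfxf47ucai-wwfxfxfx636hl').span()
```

This matches the literal 'fx' repeated 3 times, then zero or more of a digit (captured); then exactly 2 of a non-digit (captured as 'tail').
`re.search` scans for the first position where the pattern succeeds.
The match spans [2:12] → 'fxfxfx38eo'.
Captured: group 1 = 'fxfxfx38', group 2 = 'eo'.

(2, 12)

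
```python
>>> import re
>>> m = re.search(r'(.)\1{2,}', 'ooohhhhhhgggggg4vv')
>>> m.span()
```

(0, 3)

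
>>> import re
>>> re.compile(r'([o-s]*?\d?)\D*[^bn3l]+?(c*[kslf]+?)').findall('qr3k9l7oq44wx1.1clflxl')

Multiple groups make `findall` return tuples — one 2-tuple for each match.

[('qr3', 'l'), ('7', 'cl'), ('', 'l')]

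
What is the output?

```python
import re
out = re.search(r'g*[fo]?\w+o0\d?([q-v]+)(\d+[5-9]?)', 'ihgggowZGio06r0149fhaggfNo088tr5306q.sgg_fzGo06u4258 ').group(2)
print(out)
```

0149

The match spans [0:18] → 'ihgggowZGio06r0149'.
Captured: group 1 = 'r', group 2 = '0149'.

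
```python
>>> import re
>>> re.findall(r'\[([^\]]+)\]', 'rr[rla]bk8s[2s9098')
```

['rla']

Scanning left to right: at [2:7] match '[rla]', group 1 = 'rla'.
With a single group, `findall` returns only what that group captured — 1 item.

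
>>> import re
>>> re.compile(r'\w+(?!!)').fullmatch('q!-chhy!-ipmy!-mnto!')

None

`re.fullmatch` is like wrapping the pattern in `^…$` (in single-line mode).
Here the pattern can't cover the whole string, so the call returns None.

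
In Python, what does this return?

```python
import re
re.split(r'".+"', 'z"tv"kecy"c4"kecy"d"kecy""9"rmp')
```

Matches to split on: at [1:28] → '"tv"kecy"c4"kecy"d"kecy""9"'.
Splitting on the pattern gives 2 pieces.

['z', 'rmp']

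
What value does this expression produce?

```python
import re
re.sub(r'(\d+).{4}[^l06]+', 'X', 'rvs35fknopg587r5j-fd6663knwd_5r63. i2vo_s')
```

'rvsXXX'

The pattern matches one or more of a digit (captured); then exactly 4 of any character, then one or more of any character except [l06].
Matches: at [3:20] → '35fknopg587r5j-fd'; at [20:31] → '6663knwd_5r'; at [31:41] → '63. i2vo_s'.
Each match is replaced by 'X'.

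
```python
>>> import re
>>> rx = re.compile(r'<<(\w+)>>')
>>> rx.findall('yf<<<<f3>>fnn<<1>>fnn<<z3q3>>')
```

Matches: at [4:10] match '<<f3>>', group 1 = 'f3'; at [13:18] match '<<1>>', group 1 = '1'; at [21:29] match '<<z3q3>>', group 1 = 'z3q3'.
Because there's exactly one group, `findall` drops the full match and keeps group 1 from each hit.

['f3', '1', 'z3q3']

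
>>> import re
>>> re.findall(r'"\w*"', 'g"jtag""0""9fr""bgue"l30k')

Scanning left to right: at [1:7] → '"jtag"'; at [7:10] → '"0"'; at [10:15] → '"9fr"'; at [15:21] → '"bgue"'.
No capturing groups, so `findall` returns the 4 full match strings.

['"jtag"', '"0"', '"9fr"', '"bgue"']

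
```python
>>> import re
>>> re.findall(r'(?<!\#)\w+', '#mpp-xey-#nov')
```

['pp', 'xey', 'ov']

A negative assertion filters positions out without eating any characters.
Since nothing is captured, `findall` lists the 3 matched substrings directly.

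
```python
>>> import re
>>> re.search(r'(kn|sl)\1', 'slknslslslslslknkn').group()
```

`\1` is not a pattern — it's the concrete string captured by group 1, re-applied verbatim.
The match spans [4:8] → 'slsl'.

'slsl'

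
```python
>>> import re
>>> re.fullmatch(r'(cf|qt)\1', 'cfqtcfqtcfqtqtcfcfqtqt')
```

None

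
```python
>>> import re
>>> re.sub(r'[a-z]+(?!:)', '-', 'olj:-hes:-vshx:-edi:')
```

'-j:--s:--x:--i:'

A negative assertion filters positions out without eating any characters.
Matches: at [0:2] → 'ol'; at [5:7] → 'he'; at [10:13] → 'vsh'; at [16:18] → 'ed'.
Each match is replaced by '-'.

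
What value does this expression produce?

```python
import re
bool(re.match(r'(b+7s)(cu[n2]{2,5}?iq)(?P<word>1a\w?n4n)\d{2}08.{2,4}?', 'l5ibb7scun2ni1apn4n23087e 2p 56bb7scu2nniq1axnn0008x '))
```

False

The pattern matches one or more of a literal 'b', then the literal '7s' (captured); then the literal 'cu', then 2 to 5 of one of [n2] (lazy), then the literal 'iq' (captured); then the literal '1a', then optionally a word character, then the literal 'n4n' (captured as 'word'); then exactly 2 of a digit, then the literal '08', then 2 to 4 of any character (lazy).
`match` is anchored at position 0; if the pattern doesn't fit there, it returns None.
Here the string doesn't start with a match, so the call returns None, and `bool(None)` is False.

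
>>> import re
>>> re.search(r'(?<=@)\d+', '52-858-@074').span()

(8, 11)

The lookaround is zero-width — it requires the adjacent text to match without consuming it, so the asserted text isn't part of the match.
`search` walks the string left to right and returns the first match it finds.
The match spans [8:11] → '074'.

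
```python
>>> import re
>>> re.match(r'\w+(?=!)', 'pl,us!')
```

`re.match` won't scan ahead — the pattern has to work from the very first character.
Here the string doesn't start with a match, so the call returns None.

None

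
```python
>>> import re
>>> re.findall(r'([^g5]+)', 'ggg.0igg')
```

['.0i']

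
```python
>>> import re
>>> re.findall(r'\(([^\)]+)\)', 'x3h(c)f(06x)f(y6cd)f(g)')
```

One capturing group, so `findall` returns just the captured substring from each match — 4 in all.

['c', '06x', 'y6cd', 'g']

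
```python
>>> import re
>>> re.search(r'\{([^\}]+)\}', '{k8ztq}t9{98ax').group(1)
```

`re.search` scans for the first position where the pattern succeeds.
The match spans [0:7] → '{k8ztq}'.
Captured: group 1 = 'k8ztq'.

'k8ztq'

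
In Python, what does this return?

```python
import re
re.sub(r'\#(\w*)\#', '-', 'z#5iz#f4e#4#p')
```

'z-f4e-p'

Matches: at [1:6] → '#5iz#'; at [9:12] → '#4#'.
Each match is replaced by '-'.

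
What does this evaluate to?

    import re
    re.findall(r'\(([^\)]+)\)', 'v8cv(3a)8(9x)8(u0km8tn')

['3a', '9x']

Walking the string: at [4:8] match '(3a)', group 1 = '3a'; at [9:13] match '(9x)', group 1 = '9x'.
With a single group, `findall` returns only what that group captured — 2 items.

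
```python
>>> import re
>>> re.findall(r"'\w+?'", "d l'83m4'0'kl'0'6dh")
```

["'83m4'", "'kl'"]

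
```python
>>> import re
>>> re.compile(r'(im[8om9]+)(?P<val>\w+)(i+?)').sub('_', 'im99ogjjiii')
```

'_'

This matches the literal 'im', then one or more of one of [8om9] (captured); then one or more of a word character (captured as 'val'); then one or more of a literal 'i' (lazy) (captured).
Matches: at [0:11] → 'im99ogjjiii'.
Every occurrence is swapped for '_'.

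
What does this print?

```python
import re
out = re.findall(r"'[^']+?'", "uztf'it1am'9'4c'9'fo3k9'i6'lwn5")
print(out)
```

Scanning left to right: at [4:11] → "'it1am'"; at [12:16] → "'4c'"; at [17:24] → "'fo3k9'".
Since nothing is captured, `findall` lists the 3 matched substrings directly.

["'it1am'", "'4c'", "'fo3k9'"]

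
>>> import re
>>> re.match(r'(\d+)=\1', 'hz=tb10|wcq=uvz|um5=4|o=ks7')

None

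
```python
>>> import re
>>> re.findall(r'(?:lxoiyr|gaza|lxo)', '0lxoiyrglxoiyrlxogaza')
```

Alternation isn't longest-match — the leftmost alternative that fits at this position is chosen.
`findall` yields the raw match text (4 of them) because the pattern has no groups.

['lxoiyr', 'lxoiyr', 'lxo', 'gaza']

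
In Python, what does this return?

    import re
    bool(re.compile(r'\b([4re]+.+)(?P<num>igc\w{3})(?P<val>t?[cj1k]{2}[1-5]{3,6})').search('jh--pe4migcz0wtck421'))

Here nothing in the string fits, so the call returns None, and `bool(None)` is False.

False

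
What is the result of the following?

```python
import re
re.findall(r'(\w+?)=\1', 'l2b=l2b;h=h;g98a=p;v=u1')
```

['l2b', 'h']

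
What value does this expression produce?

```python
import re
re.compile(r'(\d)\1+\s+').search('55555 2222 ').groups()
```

After group 1 captures some text, `\1` only succeeds where that same text appears again.
`re.search` scans for the first position where the pattern succeeds.
The match spans [0:6] → '55555 '.
Captured: group 1 = '5'.

('5',)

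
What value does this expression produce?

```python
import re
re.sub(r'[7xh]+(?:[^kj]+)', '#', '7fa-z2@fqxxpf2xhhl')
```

'#'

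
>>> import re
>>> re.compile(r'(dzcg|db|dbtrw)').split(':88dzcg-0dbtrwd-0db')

Alternation isn't longest-match — the leftmost alternative that fits at this position is chosen.
Matches to split on: at [3:7] → 'dzcg'; at [9:11] → 'db'; at [17:19] → 'db'.
`re.split` interleaves the captured-group text with the surrounding fragments.

[':88', 'dzcg', '-0', 'db', 'trwd-0', 'db', '']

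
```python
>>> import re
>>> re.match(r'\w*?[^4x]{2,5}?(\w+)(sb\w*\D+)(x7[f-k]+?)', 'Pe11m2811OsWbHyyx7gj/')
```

This matches zero or more of a word character (lazy), then 2 to 5 of any character except [4x] (lazy); then one or more of a word character (captured); then the literal 'sb', then zero or more of a word character, then one or more of a non-digit (captured); then the literal 'x7', then one or more of a character in [f-k] (lazy) (captured).
`re.match` only tries the pattern at the start of the string.
Here position 0 doesn't satisfy it, so the call returns None.

None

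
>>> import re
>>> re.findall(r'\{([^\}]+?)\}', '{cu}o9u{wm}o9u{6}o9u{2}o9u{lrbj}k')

Walking the string: at [0:4] match '{cu}', group 1 = 'cu'; at [7:11] match '{wm}', group 1 = 'wm'; at [14:17] match '{6}', group 1 = '6'; at [20:23] match '{2}', group 1 = '2'; at [26:32] match '{lrbj}', group 1 = 'lrbj'.
One capturing group, so `findall` returns just the captured substring from each match — 5 in all.

['cu', 'wm', '6', '2', 'lrbj']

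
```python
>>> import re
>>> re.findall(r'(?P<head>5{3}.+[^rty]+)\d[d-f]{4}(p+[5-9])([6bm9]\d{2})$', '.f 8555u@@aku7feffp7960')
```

[('555u@@aku', 'p7', '960')]

Pattern: exactly 3 of the literal '5', then one or more of any character, then one or more of any character except [rty] (captured as 'head'); then a digit, then exactly 4 of a character in [d-f]; then one or more of a literal 'p', then a character in [5-9] (captured); then one of [6bm9], then exactly 2 of a digit (captured); then anchored at the end.
Walking the string: at [4:23] match '555u@@aku7feffp7960', groups = ('555u@@aku', 'p7', '960').
With 3 capturing groups, `findall` returns a 3-tuple per match.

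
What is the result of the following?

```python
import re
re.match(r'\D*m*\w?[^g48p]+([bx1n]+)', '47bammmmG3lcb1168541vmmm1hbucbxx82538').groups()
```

('1',)

The pattern matches zero or more of a non-digit, then zero or more of the literal 'm', then optionally a word character; then one or more of any character except [g48p]; then one or more of one of [bx1n] (captured).
`match` is anchored at position 0; if the pattern doesn't fit there, it returns None.
The match spans [0:15] → '47bammmmG3lcb11'.
Captured: group 1 = '1'.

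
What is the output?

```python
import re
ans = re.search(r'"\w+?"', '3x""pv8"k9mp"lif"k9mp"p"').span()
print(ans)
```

`search` walks the string left to right and returns the first match it finds.
The match spans [3:8] → '"pv8"'.

(3, 8)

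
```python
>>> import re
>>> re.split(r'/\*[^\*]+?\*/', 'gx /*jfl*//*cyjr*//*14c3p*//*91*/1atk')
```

Matches to split on: at [3:10] → '/*jfl*/'; at [10:18] → '/*cyjr*/'; at [18:27] → '/*14c3p*/'; at [27:33] → '/*91*/'.
Each match becomes a cut point; 5 segments remain.

['gx ', '', '', '', '1atk']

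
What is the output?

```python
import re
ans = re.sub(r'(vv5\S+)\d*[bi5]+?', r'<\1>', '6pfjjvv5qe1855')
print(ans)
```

This matches the literal 'vv5', then one or more of a non-whitespace character (captured); then zero or more of a digit, then one or more of one of [bi5] (lazy).
Matches: at [5:14] → 'vv5qe1855'.
`\1` in the replacement pulls in group 1's text for each match.

6pfjj<vv5qe185>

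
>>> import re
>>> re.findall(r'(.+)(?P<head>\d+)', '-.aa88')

2 groups means the one result is a tuple of 2 captured strings — 1 here.

[('-.aa8', '8')]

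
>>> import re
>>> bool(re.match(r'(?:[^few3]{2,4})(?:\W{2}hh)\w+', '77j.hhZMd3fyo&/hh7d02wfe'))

Pattern: 2 to 4 of any character except [few3] (non-capturing group); then exactly 2 of a non-word character, then the literal 'hh' (non-capturing group); then one or more of a word character.
`match` is anchored at position 0; if the pattern doesn't fit there, it returns None.
Here the string doesn't start with a match, so the call returns None, and `bool(None)` is False.

False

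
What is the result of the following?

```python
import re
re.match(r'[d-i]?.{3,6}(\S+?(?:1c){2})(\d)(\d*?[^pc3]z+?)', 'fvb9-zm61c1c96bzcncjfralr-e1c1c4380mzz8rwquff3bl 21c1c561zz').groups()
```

('61c1c', '9', '6bz')

The match spans [0:16] → 'fvb9-zm61c1c96bz'.
Captured: group 1 = '61c1c', group 2 = '9', group 3 = '6bz'.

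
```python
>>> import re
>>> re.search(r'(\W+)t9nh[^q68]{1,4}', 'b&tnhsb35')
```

None

Pattern: one or more of a non-word character (captured); then the literal 't9', then the literal 'nh', then 1 to 4 of any character except [q68].
Unlike `match`, `search` isn't anchored — it looks for the pattern anywhere in the string.
Here no position works, so the call returns None.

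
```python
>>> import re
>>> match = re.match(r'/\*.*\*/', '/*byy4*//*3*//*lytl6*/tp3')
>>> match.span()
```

(0, 22)

With `match`, the pattern is implicitly anchored at the beginning.
The match spans [0:22] → '/*byy4*//*3*//*lytl6*/'.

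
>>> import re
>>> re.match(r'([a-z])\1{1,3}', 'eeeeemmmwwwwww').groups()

After group 1 captures some text, `\1` only succeeds where that same text appears again.
`match` is anchored at position 0; if the pattern doesn't fit there, it returns None.
The match spans [0:4] → 'eeee'.
Captured: group 1 = 'e'.

('e',)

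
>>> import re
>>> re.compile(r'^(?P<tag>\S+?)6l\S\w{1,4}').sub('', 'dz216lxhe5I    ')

'    '

This matches anchored at the start of the string; then one or more of a non-whitespace character (lazy) (captured as 'tag'); then the literal '6l', then a non-whitespace character, then 1 to 4 of a word character.
Each match is replaced by ''.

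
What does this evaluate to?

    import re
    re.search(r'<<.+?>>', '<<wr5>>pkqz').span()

(0, 7)

`re.search` scans for the first position where the pattern succeeds.
The match spans [0:7] → '<<wr5>>'.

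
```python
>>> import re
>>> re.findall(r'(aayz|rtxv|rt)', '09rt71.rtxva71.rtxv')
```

['rt', 'rtxv', 'rtxv']

Alternation tries branches left to right and keeps the first one that lets the overall match succeed at that position.
Matches: at [2:4] match 'rt', group 1 = 'rt'; at [7:11] match 'rtxv', group 1 = 'rtxv'; at [15:19] match 'rtxv', group 1 = 'rtxv'.
One capturing group, so `findall` returns just the captured substring from each match — 3 in all.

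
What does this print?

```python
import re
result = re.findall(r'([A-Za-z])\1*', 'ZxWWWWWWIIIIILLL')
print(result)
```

`\1` has to match the exact text group 1 already captured.
One capturing group, so `findall` returns just the captured substring from each match — 5 in all.

['Z', 'x', 'W', 'I', 'L']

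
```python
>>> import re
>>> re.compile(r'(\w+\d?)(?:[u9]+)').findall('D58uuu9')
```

This matches one or more of a word character, then optionally a digit (captured); then one or more of one of [u9] (non-capturing group).
Because there's exactly one group, `findall` drops the full match and keeps group 1 from the one hit.

['D58uuu']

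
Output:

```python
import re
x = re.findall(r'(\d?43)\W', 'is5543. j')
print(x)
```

This matches optionally a digit, then the literal '43' (captured); then a non-word character.
With a single group, `findall` returns only what that group captured — 1 item.

['543']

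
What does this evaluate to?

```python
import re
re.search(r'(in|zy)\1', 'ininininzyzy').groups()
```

A backreference is literal: `\1` must see the identical characters the first group matched.
Unlike `match`, `search` isn't anchored — it looks for the pattern anywhere in the string.
The match spans [0:4] → 'inin'.
Captured: group 1 = 'in'.

('in',)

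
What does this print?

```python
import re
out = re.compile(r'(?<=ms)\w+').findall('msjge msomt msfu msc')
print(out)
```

['jge', 'omt', 'fu', 'c']

Lookahead/lookbehind check context without consuming it, so the matched span excludes the asserted characters.
Walking the string: at [2:5] → 'jge'; at [8:11] → 'omt'; at [14:16] → 'fu'; at [19:20] → 'c'.
Since nothing is captured, `findall` lists the 4 matched substrings directly.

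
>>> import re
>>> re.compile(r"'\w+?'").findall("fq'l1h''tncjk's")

`findall` yields the raw match text (2 of them) because the pattern has no groups.

["'l1h'", "'tncjk'"]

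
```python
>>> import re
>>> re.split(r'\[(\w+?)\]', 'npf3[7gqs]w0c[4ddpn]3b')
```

Matches to split on: at [4:10] → '[7gqs]'; at [13:20] → '[4ddpn]'.
Because the pattern has a capturing group, `split` also inserts each captured text between the pieces.

['npf3', '7gqs', 'w0c', '4ddpn', '3b']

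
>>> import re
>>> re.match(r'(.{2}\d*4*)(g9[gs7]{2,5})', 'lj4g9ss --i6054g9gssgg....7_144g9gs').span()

(0, 7)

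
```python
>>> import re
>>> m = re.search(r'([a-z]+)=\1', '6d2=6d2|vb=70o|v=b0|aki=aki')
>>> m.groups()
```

('aki',)

The backreference `\1` re-matches whatever the first group consumed, character for character.
Unlike `match`, `search` isn't anchored — it looks for the pattern anywhere in the string.
The match spans [20:27] → 'aki=aki'.
Captured: group 1 = 'aki'.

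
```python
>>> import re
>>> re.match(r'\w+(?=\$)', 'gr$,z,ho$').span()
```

(0, 2)

The `(?=…)`/`(?<=…)` assertion just peeks at neighbouring text; it doesn't advance the match position.
`re.match` won't scan ahead — the pattern has to work from the very first character.
The match spans [0:2] → 'gr'.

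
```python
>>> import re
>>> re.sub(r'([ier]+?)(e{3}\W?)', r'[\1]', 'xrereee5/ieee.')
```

Each match is replaced using the text its own group 1 captured.

'x[rer]5/[i]'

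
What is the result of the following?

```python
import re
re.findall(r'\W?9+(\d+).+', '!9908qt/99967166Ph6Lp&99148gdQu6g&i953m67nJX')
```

['08']

One capturing group, so `findall` returns just the captured substring from the one match — 1 in all.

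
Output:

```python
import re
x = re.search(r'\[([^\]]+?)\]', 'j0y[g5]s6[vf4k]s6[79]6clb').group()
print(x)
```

`re.search` scans for the first position where the pattern succeeds.
The match spans [3:7] → '[g5]'.
Captured: group 1 = 'g5'.

[g5]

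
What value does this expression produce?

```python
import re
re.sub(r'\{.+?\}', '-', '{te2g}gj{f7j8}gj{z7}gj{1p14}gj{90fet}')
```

Matches: at [0:6] → '{te2g}'; at [8:14] → '{f7j8}'; at [16:20] → '{z7}'; at [22:28] → '{1p14}'; at [30:37] → '{90fet}'.
`sub` substitutes '-' at each match site.

'-gj-gj-gj-gj-'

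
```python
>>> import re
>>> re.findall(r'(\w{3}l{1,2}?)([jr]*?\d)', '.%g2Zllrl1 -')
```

This matches exactly 3 of a word character, then 1 to 2 of a literal 'l' (lazy) (captured); then zero or more of one of [jr] (lazy), then a digit (captured).
Scanning left to right: at [5:10] match 'llrl1', groups = ('llrl', '1').
2 groups means the one result is a tuple of 2 captured strings — 1 here.

[('llrl', '1')]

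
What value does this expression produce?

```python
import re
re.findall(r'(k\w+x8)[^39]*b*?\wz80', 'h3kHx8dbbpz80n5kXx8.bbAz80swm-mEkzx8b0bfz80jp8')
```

Pattern: the literal 'k', then one or more of a word character, then the literal 'x8' (captured); then zero or more of any character except [39]; then zero or more of a literal 'b' (lazy), then a word character, then the literal 'z80'.
Scanning left to right: at [2:43] match 'kHx8dbbpz80n5kXx8.bbAz80swm-mEkzx8b0bfz80', group 1 = 'kHx8dbbpz80n5kXx8'.
Because there's exactly one group, `findall` drops the full match and keeps group 1 from the one hit.

['kHx8dbbpz80n5kXx8']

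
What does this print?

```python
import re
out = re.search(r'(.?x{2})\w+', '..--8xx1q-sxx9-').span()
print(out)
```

(4, 9)

This matches optionally any character, then exactly 2 of a literal 'x' (captured); then one or more of a word character.
The match spans [4:9] → '8xx1q'.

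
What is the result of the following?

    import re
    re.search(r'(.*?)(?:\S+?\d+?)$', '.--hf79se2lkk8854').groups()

('',)

The match spans [0:17] → '.--hf79se2lkk8854'.
Captured: group 1 = ''.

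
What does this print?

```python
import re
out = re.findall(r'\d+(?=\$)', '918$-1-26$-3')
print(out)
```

['918', '26']

Because the assertion is zero-width, the text it checks is not consumed and won't appear in the result.
Scanning left to right: at [0:3] → '918'; at [7:9] → '26'.
Since nothing is captured, `findall` lists the 2 matched substrings directly.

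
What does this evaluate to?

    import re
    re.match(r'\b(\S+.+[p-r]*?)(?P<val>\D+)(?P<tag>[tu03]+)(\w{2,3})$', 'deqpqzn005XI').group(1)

'deqpqz'

The match spans [0:12] → 'deqpqzn005XI'.
Captured: group 1 = 'deqpqz', group 2 = 'n', group 3 = '00', group 4 = '5XI'.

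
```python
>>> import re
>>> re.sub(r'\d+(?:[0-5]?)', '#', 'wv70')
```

'wv#'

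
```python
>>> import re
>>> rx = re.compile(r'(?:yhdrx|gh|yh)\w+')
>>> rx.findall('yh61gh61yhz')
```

['yh61gh61yhz']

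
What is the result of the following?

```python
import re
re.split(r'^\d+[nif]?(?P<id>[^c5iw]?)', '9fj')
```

Pattern: anchored at the start of the string; then one or more of a digit, then optionally one of [nif]; then optionally any character except [c5iw] (captured as 'id').
Matches to split on: at [0:3] → '9fj'.
`re.split` interleaves the captured-group text with the surrounding fragments.

['', 'j', '']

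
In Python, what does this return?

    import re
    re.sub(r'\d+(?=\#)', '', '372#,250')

'#,250'

Lookahead/lookbehind check context without consuming it, so the matched span excludes the asserted characters.
`sub` substitutes '' at each match site.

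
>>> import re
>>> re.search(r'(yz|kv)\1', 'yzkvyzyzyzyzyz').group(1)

A backreference is literal: `\1` must see the identical characters the first group matched.
`re.search` scans for the first position where the pattern succeeds.
The match spans [4:8] → 'yzyz'.
Captured: group 1 = 'yz'.

'yz'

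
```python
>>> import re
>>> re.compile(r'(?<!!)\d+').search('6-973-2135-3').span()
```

`(?!…)`/`(?<!…)` only lets a position through if the neighbouring text does NOT match; no characters are consumed.
Unlike `match`, `search` isn't anchored — it looks for the pattern anywhere in the string.
The match spans [0:1] → '6'.

(0, 1)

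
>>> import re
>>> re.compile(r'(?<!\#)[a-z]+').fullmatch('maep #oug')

None

A negative assertion filters positions out without eating any characters.
`fullmatch` succeeds only if the pattern covers the string from start to end.
Here the string isn't matched end-to-end, so the call returns None.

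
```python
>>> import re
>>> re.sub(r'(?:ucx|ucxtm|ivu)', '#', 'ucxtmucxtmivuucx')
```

'#tm#tm##'

`|` is ordered: at each position the engine commits to the first alternative that works.
`sub` substitutes '#' at each match site.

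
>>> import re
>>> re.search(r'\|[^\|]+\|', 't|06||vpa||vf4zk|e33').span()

(1, 5)

The match spans [1:5] → '|06|'.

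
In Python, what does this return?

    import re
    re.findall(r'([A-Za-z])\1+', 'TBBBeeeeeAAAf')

['B', 'e', 'A']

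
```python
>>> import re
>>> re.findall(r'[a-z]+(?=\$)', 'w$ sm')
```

['w']

The positive lookaround only admits positions where the adjacent text matches; those characters stay outside the span.
Scanning left to right: at [0:1] → 'w'.
`findall` yields the raw match text (1 of them) because the pattern has no groups.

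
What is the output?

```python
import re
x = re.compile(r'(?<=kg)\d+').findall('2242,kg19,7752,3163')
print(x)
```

Lookahead/lookbehind check context without consuming it, so the matched span excludes the asserted characters.
Matches: at [7:9] → '19'.
With no groups in the pattern, `findall` gives back each whole match — 1 here.

['19']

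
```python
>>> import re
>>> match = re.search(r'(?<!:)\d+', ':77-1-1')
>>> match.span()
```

The negative lookaround is zero-width — it rules out positions where the adjacent text would match, without consuming anything.
`re.search` tries every starting position until one works.
The match spans [2:3] → '7'.

(2, 3)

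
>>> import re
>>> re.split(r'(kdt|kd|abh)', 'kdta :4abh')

The regex engine tests alternatives in the order written; an earlier branch that matches wins even if a later one would match more.
Matches to split on: at [0:3] → 'kdt'; at [7:10] → 'abh'.
With a capturing group present, the delimiter's captured portion is kept in the result list.

['', 'kdt', 'a :4', 'abh', '']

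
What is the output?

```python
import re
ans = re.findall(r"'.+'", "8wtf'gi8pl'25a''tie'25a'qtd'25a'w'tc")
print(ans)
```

With no groups in the pattern, `findall` gives back each whole match — 1 here.

["'gi8pl'25a''tie'25a'qtd'25a'w'"]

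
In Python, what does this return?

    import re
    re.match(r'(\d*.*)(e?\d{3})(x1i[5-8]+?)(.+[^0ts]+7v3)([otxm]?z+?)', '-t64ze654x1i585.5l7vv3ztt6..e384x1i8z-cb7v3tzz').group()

Pattern: zero or more of a digit, then zero or more of any character (captured); then optionally the literal 'e', then exactly 3 of a digit (captured); then the literal 'x1i', then one or more of a character in [5-8] (lazy) (captured); then one or more of any character, then one or more of any character except [0ts], then the literal '7v3' (captured); then optionally one of [otxm], then one or more of a literal 'z' (lazy) (captured).
A `+?`/`*?`/`{m,n}?` starts at its minimum and grows only as far as needed for what follows to match.
`re.match` only tries the pattern at the start of the string.
The match spans [0:45] → '-t64ze654x1i585.5l7vv3ztt6..e384x1i8z-cb7v3tz'.
Captured: group 1 = '-t64ze654x1i585.5l7vv3ztt6..e', group 2 = '384', group 3 = 'x1i8', group 4 = 'z-cb7v3', group 5 = 'tz'.

'-t64ze654x1i585.5l7vv3ztt6..e384x1i8z-cb7v3tz'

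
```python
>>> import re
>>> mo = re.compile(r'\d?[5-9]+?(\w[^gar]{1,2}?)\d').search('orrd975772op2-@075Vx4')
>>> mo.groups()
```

The match spans [4:9] → '97577'.
Captured: group 1 = '57'.

('57',)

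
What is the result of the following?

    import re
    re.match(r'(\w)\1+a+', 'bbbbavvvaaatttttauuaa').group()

'bbbba'

`match` is anchored at position 0; if the pattern doesn't fit there, it returns None.
The match spans [0:5] → 'bbbba'.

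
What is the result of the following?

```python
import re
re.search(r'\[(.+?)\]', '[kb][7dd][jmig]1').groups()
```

('kb',)

The `?` after the quantifier makes it lazy — it takes as little as possible before letting the rest of the pattern try.
`search` walks the string left to right and returns the first match it finds.
The match spans [0:4] → '[kb]'.
Captured: group 1 = 'kb'.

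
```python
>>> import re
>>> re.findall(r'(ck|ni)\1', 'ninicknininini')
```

The backreference `\1` re-matches whatever the first group consumed, character for character.
With a single group, `findall` returns only what that group captured — 3 items.

['ni', 'ni', 'ni']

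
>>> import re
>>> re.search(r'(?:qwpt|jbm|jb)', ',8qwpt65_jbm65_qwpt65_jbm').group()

The match spans [2:6] → 'qwpt'.

'qwpt'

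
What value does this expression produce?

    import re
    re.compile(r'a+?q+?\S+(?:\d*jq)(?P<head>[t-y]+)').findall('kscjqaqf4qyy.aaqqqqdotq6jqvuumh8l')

['vuu']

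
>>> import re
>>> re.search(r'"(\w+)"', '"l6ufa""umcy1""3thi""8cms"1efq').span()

Unlike `match`, `search` isn't anchored — it looks for the pattern anywhere in the string.
The match spans [0:7] → '"l6ufa"'.
Captured: group 1 = 'l6ufa'.

(0, 7)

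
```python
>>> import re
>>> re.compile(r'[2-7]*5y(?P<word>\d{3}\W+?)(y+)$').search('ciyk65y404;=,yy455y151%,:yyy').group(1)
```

Pattern: zero or more of a character in [2-7], then the literal '5y'; then exactly 3 of a digit, then one or more of a non-word character (lazy) (captured as 'word'); then one or more of a literal 'y' (captured); then anchored at the end.
Unlike `match`, `search` isn't anchored — it looks for the pattern anywhere in the string.
The match spans [15:28] → '455y151%,:yyy'.
Captured: group 1 = '151%,:', group 2 = 'yyy'.

'151%,:'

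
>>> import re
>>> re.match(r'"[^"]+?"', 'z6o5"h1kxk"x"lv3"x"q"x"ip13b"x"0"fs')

`match` is anchored at position 0; if the pattern doesn't fit there, it returns None.
Here the pattern fails at index 0, so the call returns None.

None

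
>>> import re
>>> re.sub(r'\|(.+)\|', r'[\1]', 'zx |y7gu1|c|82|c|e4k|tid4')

'zx [y7gu1|c|82|c|e4k]tid4'

Matches: at [3:21] → '|y7gu1|c|82|c|e4k|'.
The replacement refers to a captured group, so each match is rewritten using its own captured text.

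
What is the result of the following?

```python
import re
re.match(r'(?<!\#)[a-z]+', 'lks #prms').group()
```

'lks'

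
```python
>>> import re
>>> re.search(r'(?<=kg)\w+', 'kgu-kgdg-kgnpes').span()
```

(2, 3)

Because the assertion is zero-width, the text it checks is not consumed and won't appear in the result.
Unlike `match`, `search` isn't anchored — it looks for the pattern anywhere in the string.
The match spans [2:3] → 'u'.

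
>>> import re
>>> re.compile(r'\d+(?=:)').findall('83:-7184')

Because the assertion is zero-width, the text it checks is not consumed and won't appear in the result.
No capturing groups, so `findall` returns the 1 full match string.

['83']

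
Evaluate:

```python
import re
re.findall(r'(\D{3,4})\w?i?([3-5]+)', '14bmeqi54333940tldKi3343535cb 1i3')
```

[('bmeq', '54333'), ('tldK', '3343535'), ('cb ', '3')]

Pattern: 3 to 4 of a non-digit (captured); then optionally a word character, then optionally the literal 'i'; then one or more of a character in [3-5] (captured).
Walking the string: at [2:12] match 'bmeqi54333', groups = ('bmeq', '54333'); at [15:27] match 'tldKi3343535', groups = ('tldK', '3343535'); at [27:33] match 'cb 1i3', groups = ('cb ', '3').
`findall` packs the 2 group values into a tuple for every match.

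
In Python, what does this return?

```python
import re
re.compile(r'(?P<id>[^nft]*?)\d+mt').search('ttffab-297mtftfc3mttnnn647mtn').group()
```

The pattern matches zero or more of any character except [nft] (lazy) (captured as 'id'); then one or more of a digit, then the literal 'mt'.
`re.search` tries every starting position until one works.
The match spans [4:12] → 'ab-297mt'.
Captured: group 1 = 'ab-'.

'ab-297mt'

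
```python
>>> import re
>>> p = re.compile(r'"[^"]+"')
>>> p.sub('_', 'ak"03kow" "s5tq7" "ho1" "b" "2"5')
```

'ak_ _ _ _ _5'

Matches: at [2:9] → '"03kow"'; at [10:17] → '"s5tq7"'; at [18:23] → '"ho1"'; at [24:27] → '"b"'; at [28:31] → '"2"'.
Every occurrence is swapped for '_'.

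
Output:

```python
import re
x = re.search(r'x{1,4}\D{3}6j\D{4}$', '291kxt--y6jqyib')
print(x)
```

Pattern: 1 to 4 of a literal 'x', then exactly 3 of a non-digit; then the literal '6j', then exactly 4 of a non-digit; then anchored at the end.
`re.search` tries every starting position until one works.
Here no position works, so the call returns None.

None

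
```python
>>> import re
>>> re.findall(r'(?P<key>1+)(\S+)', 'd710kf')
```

[('1', '0kf')]

The pattern matches one or more of a literal '1' (captured as 'key'); then one or more of a non-whitespace character (captured).
Multiple groups make `findall` return tuples — one 2-tuple for the one match.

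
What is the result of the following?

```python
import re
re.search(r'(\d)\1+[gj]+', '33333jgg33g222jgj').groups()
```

('3',)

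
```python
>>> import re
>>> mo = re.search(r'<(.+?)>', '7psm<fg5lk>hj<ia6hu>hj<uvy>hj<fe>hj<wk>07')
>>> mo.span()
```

A `+?`/`*?`/`{m,n}?` starts at its minimum and grows only as far as needed for what follows to match.
`re.search` tries every starting position until one works.
The match spans [4:11] → '<fg5lk>'.
Captured: group 1 = 'fg5lk'.

(4, 11)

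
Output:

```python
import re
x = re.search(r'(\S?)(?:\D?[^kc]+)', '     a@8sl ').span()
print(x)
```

This matches optionally a non-whitespace character (captured); then optionally a non-digit, then one or more of any character except [kc] (non-capturing group).
`re.search` tries every starting position until one works.
The match spans [0:11] → '     a@8sl '.
Captured: group 1 = ''.

(0, 11)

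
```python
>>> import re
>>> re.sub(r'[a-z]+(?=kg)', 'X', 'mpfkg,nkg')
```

'Xkg,Xkg'

The lookaround is zero-width — it requires the adjacent text to match without consuming it, so the asserted text isn't part of the match.
Every occurrence is swapped for 'X'.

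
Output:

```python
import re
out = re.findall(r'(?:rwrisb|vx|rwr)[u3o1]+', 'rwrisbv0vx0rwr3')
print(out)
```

['rwr3']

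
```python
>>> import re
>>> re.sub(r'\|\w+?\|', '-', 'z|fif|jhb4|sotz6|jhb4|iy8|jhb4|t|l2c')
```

Matches: at [1:6] → '|fif|'; at [10:17] → '|sotz6|'; at [21:26] → '|iy8|'; at [30:33] → '|t|'.
Every occurrence is swapped for '-'.

'z-jhb4-jhb4-jhb4-l2c'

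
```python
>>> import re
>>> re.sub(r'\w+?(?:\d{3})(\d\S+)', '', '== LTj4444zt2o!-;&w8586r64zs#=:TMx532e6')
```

'== '

Each match is replaced by ''.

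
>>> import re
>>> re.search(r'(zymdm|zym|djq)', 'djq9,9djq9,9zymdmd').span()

(0, 3)

`re.search` scans for the first position where the pattern succeeds.
The match spans [0:3] → 'djq'.
Captured: group 1 = 'djq'.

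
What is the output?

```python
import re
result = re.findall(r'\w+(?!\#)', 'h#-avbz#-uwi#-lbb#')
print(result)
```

Because the assertion is negative and zero-width, positions next to the forbidden text are skipped.
With no groups in the pattern, `findall` gives back each whole match — 3 here.

['avb', 'uw', 'lb']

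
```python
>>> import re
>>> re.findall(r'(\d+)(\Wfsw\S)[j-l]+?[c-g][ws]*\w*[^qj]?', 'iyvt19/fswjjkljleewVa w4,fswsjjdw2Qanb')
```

[('19', '/fswj'), ('4', ',fsws')]

This matches one or more of a digit (captured); then a non-word character, then the literal 'fsw', then a non-whitespace character (captured); then one or more of a character in [j-l] (lazy), then a character in [c-g], then zero or more of one of [ws]; then zero or more of a word character, then optionally any character except [qj].
Matches: at [4:22] match '19/fswjjkljleewVa ', groups = ('19', '/fswj'); at [23:38] match '4,fswsjjdw2Qanb', groups = ('4', ',fsws').
Multiple groups make `findall` return tuples — one 2-tuple for each match.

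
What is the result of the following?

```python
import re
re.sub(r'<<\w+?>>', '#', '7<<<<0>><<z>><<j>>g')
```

`sub` substitutes '#' at each match site.

'7<<###g'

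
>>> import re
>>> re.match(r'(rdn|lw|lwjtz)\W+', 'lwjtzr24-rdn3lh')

None

With `match`, the pattern is implicitly anchored at the beginning.
Here the string doesn't start with a match, so the call returns None.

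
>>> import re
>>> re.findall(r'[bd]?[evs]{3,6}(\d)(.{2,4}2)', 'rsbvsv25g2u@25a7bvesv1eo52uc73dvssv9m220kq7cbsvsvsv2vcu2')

This matches optionally one of [bd], then 3 to 6 of one of [evs]; then a digit (captured); then 2 to 4 of any character, then a literal '2' (captured).
With 2 capturing groups, `findall` returns a 2-tuple per match.

[('2', '5g2'), ('1', 'eo52'), ('9', 'm22'), ('2', 'vcu2')]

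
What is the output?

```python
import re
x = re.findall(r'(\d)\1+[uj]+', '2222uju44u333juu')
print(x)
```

['2', '4', '3']

`\1` has to match the exact text group 1 already captured.
One capturing group, so `findall` returns just the captured substring from each match — 3 in all.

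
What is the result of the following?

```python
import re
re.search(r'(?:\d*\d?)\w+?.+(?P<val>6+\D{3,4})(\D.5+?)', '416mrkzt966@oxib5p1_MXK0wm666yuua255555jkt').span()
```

(0, 35)

A `+?`/`*?`/`{m,n}?` starts at its minimum and grows only as far as needed for what follows to match.
The match spans [0:35] → '416mrkzt966@oxib5p1_MXK0wm666yuua25'.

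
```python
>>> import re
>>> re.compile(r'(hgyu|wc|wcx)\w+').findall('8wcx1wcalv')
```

Branches in `(...|...)` are attempted left-to-right; the first branch that allows the whole pattern to succeed is taken.
With a single group, `findall` returns only what that group captured — 1 item.

['wc']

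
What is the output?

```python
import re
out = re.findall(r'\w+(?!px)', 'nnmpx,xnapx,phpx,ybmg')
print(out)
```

['nnmpx', 'xnapx', 'phpx', 'ybmg']

Because the assertion is negative and zero-width, positions next to the forbidden text are skipped.
Walking the string: at [0:5] → 'nnmpx'; at [6:11] → 'xnapx'; at [12:16] → 'phpx'; at [17:21] → 'ybmg'.
With no groups in the pattern, `findall` gives back each whole match — 4 here.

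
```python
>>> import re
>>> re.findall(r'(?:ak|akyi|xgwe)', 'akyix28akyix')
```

['ak', 'ak']

Alternation tries branches left to right and keeps the first one that lets the overall match succeed at that position.
No capturing groups, so `findall` returns the 2 full match strings.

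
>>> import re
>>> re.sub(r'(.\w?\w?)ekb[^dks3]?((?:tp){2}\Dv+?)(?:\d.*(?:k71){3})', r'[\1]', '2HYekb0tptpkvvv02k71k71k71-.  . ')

'[2HY]-.  . '

Pattern: any character, then optionally a word character, then optionally a word character (captured); then the literal 'ekb', then optionally any character except [dks3]; then the literal 'tp' repeated 2 times, then a non-digit, then one or more of the literal 'v' (lazy) (captured); then a digit, then zero or more of any character, then the literal 'k71' repeated 3 times (non-capturing group).
The replacement refers to a captured group, so each match is rewritten using its own captured text.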